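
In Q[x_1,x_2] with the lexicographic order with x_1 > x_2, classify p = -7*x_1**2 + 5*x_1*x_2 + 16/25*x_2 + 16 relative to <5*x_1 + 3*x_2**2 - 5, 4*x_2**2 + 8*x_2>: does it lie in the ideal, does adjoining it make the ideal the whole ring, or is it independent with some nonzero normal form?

First compute the reduced Gröbner basis of I by Buchberger's algorithm.
f_1 = 5*x_1 + 3*x_2**2 - 5, LT = x_1.
f_2 = 4*x_2**2 + 8*x_2, LT = x_2**2.

The S-polynomials (S(f_1,f_2)) all reduce to 0 modulo the current basis, so we have a Gröbner basis.
Inter-reduce: drop elements whose leading term is divisible by another's, tail-reduce, and make monic.
Reduced Gröbner basis: {x_1 - 6/5*x_2 - 1, x_2**2 + 2*x_2}.
Label its elements g_1 = x_1 - 6/5*x_2 - 1, g_2 = x_2**2 + 2*x_2.

Reduce p = -7*x_1**2 + 5*x_1*x_2 + 16/25*x_2 + 16 modulo G:
  leading term x_1**2: subtract (-7*x_1)·g_1 from -7*x_1**2 + 5*x_1*x_2 + 16/25*x_2 + 16 → -17/5*x_1*x_2 - 7*x_1 + 16/25*x_2 + 16
  leading term x_1*x_2: subtract (-17/5*x_2)·g_1 from -17/5*x_1*x_2 - 7*x_1 + 16/25*x_2 + 16 → -7*x_1 - 102/25*x_2**2 - 69/25*x_2 + 16
  leading term x_1: subtract (-7)·g_1 from -7*x_1 - 102/25*x_2**2 - 69/25*x_2 + 16 → -102/25*x_2**2 - 279/25*x_2 + 9
  leading term x_2**2: subtract (-102/25)·g_2 from -102/25*x_2**2 - 279/25*x_2 + 9 → -3*x_2 + 9
  leading term x_2: no divisor's leading term divides it; move -3*x_2 to the remainder.
  leading term 1: no divisor's leading term divides it; move 9 to the remainder.
  normal form = -3*x_2 + 9.
The normal form is nonzero, so p ∉ I. Since p minus its normal form lies in I, I + (p) = I + (r) where r = -3*x_2 + 9; decide whether this ideal is the whole ring.
Run Buchberger on G together with r (pairs among the g_i already reduce to 0 since G is a Gröbner basis):
g_1 = x_1 - 6/5*x_2 - 1, LT = x_1.
g_2 = x_2**2 + 2*x_2, LT = x_2**2.
r = -3*x_2 + 9, LT = x_2.

S(g_2,r): lcm = x_2**2. S = 5*x_2.
  leading term x_2: subtract (-5/3)·r from 5*x_2 → 15
  leading term 1: no divisor's leading term divides it; move 15 to the remainder.
  remainder 15 ≠ 0; add m_4 = 15 to the basis.

The other S-polynomials (S(g_1,g_2), S(g_1,r), S(g_1,m_4), S(g_2,m_4), S(r,m_4)) all reduce to 0 modulo the current basis, so we have a Gröbner basis.
Inter-reduce: drop elements whose leading term is divisible by another's, tail-reduce, and make monic.
Reduced Gröbner basis: {1}.
The reduced Gröbner basis of I + (p) is {1}: the ideal is the whole ring, so the enlarged system has no common solution — adjoining p is inconsistent.

Adjoining -7*x_1**2 + 5*x_1*x_2 + 16/25*x_2 + 16 makes the ideal the whole ring: the system is inconsistent.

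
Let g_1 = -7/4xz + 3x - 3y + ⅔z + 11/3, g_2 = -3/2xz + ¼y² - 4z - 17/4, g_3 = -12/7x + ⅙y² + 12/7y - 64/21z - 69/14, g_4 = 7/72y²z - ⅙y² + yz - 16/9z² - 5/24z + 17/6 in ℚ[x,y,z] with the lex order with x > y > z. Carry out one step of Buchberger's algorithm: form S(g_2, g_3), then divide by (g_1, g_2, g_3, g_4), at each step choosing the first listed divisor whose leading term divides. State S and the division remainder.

S(g_2, g_3) = 7/72y²z - ⅙y² + yz - 16/9z² - 5/24z + 17/6; remainder on division = 0.

lcm(LM(g_2), LM(g_3)) = xz.
S = (lcm/LT(g_2))·g_2 − (lcm/LT(g_3))·g_3 = 7/72y²z - ⅙y² + yz - 16/9z² - 5/24z + 17/6.
Reduce S modulo (g_1, g_2, g_3, g_4) in that order:
  leading term y²z: subtract (1)·g_4 from 7/72y²z - ⅙y² + yz - 16/9z² - 5/24z + 17/6 → 0
The remainder is 0, so this S-polynomial contributes no new basis element.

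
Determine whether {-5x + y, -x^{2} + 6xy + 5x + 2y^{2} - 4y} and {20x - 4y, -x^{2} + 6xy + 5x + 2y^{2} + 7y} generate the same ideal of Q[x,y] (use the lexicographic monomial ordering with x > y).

No, the ideals differ.

Since reduced Gröbner bases are canonical representatives of ideals under a given ordering, it suffices to compute and compare them.
Buchberger on the first generating set:
f_1 = -5x + y, LT = x.
f_2 = -x^{2} + 6xy + 5x + 2y^{2} - 4y, LT = x^{2}.

S(f_1,f_2): lcm = x^{2}. S = \tfrac{29}{5}xy + 5x + 2y^{2} - 4y.
  reduce S modulo (f_1, f_2):
  remainder \tfrac{79}{25}y^{2} - 3y ≠ 0; add g_3 = \tfrac{79}{25}y^{2} - 3y to the basis.

The other S-polynomials (S(f_1,g_3), S(f_2,g_3)) all reduce to 0 modulo the current basis, so we have a Gröbner basis.
Inter-reduce: drop elements whose leading term is divisible by another's, tail-reduce, and make monic.
Reduced Gröbner basis: {x - \tfrac{1}{5}y, y^{2} - \tfrac{75}{79}y}.

Buchberger on the second generating set:
h_1 = 20x - 4y, LT = x.
h_2 = -x^{2} + 6xy + 5x + 2y^{2} + 7y, LT = x^{2}.

S(h_1,h_2): lcm = x^{2}. S = \tfrac{29}{5}xy + 5x + 2y^{2} + 7y.
  reduce S modulo (h_1, h_2):
  remainder \tfrac{79}{25}y^{2} + 8y ≠ 0; add k_3 = \tfrac{79}{25}y^{2} + 8y to the basis.

The other S-polynomials (S(h_1,k_3), S(h_2,k_3)) all reduce to 0 modulo the current basis, so we have a Gröbner basis.
Inter-reduce: drop elements whose leading term is divisible by another's, tail-reduce, and make monic.
Reduced Gröbner basis: {x - \tfrac{1}{5}y, y^{2} + \tfrac{200}{79}y}.

The bases are distinct; the ideals are different.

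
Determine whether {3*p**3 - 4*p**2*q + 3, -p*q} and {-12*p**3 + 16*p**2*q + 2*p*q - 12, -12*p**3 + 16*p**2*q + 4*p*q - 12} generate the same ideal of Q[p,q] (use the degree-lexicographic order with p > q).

Yes, the ideals are equal.

Since reduced Gröbner bases are canonical representatives of ideals under a given ordering, it suffices to compute and compare them.
Buchberger on the first generating set:
f_1 = 3*p**3 - 4*p**2*q + 3, LT = p**3.
f_2 = -p*q, LT = p*q.

S(f_1,f_2): lcm = p**3*q. S = -4/3*p**2*q**2 + q.
  leading term p**2*q**2: subtract (4/3*p*q)·f_2 from -4/3*p**2*q**2 + q → q
  leading term q: no divisor's leading term divides it; move q to the remainder.
  remainder q ≠ 0; add g_3 = q to the basis.

The other S-polynomials (S(f_1,g_3), S(f_2,g_3)) all reduce to 0 modulo the current basis, so we have a Gröbner basis.
Inter-reduce: drop elements whose leading term is divisible by another's, tail-reduce, and make monic.
Reduced Gröbner basis: {p**3 + 1, q}.

Buchberger on the second generating set:
h_1 = -12*p**3 + 16*p**2*q + 2*p*q - 12, LT = p**3.
h_2 = -12*p**3 + 16*p**2*q + 4*p*q - 12, LT = p**3.

S(h_1,h_2): lcm = p**3. S = 1/6*p*q.
  leading term p*q: no divisor's leading term divides it; move 1/6*p*q to the remainder.
  remainder 1/6*p*q ≠ 0; add k_3 = 1/6*p*q to the basis.

S(h_1,k_3): lcm = p**3*q. S = -4/3*p**2*q**2 - 1/6*p*q**2 + q.
  leading term p**2*q**2: subtract (-8*p*q)·k_3 from -4/3*p**2*q**2 - 1/6*p*q**2 + q → -1/6*p*q**2 + q
  leading term p*q**2: subtract (-q)·k_3 from -1/6*p*q**2 + q → q
  leading term q: no divisor's leading term divides it; move q to the remainder.
  remainder q ≠ 0; add k_4 = q to the basis.

The other S-polynomials (S(h_2,k_3), S(h_1,k_4), S(h_2,k_4), S(k_3,k_4)) all reduce to 0 modulo the current basis, so we have a Gröbner basis.
Inter-reduce: drop elements whose leading term is divisible by another's, tail-reduce, and make monic.
Reduced Gröbner basis: {p**3 + 1, q}.

Same reduced basis, so the two generating sets span the same ideal.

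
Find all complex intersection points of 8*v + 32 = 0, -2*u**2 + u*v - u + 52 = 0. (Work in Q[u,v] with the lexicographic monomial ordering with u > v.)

{(-13/2, -4), (4, -4)}

Compute a lex Gröbner basis by Buchberger's algorithm.
f_1 = 8*v + 32, LT = v.
f_2 = -2*u**2 + u*v - u + 52, LT = u**2.

The S-polynomials (S(f_1,f_2)) all reduce to 0 modulo the current basis, so we have a Gröbner basis.
Inter-reduce: drop elements whose leading term is divisible by another's, tail-reduce, and make monic.
Reduced Gröbner basis: {u**2 + 5/2*u - 26, v + 4}.

The lex basis is triangular: the last element involves only v. Solving v + 4 = 0 gives v ∈ {-4}; substituting each value into the earlier elements determines the remaining variables.
  v = -4: the earlier basis element becomes u**2 + 5/2*u - 26 = 0, giving u = -13/2, 4 — points (-13/2, -4), (4, -4).
This is the nonlinear analogue of row-reducing a linear system.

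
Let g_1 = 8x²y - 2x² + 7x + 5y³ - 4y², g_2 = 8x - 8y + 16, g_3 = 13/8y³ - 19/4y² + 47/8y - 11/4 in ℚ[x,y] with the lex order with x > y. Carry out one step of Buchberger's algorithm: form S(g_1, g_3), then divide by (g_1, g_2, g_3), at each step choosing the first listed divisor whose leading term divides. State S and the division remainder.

S(g_1, g_3) = 139/52x²y² - 47/13x²y + 22/13x² + ⅞xy² + ⅝y⁵ - ½y⁴; remainder on division = 0.

lcm(LM(g_1), LM(g_3)) = x²y³.
S = (lcm/LT(g_1))·g_1 − (lcm/LT(g_3))·g_3 = 139/52x²y² - 47/13x²y + 22/13x² + ⅞xy² + ⅝y⁵ - ½y⁴.
Reduce S modulo (g_1, g_2, g_3) in that order:
  leading term x²y²: subtract (139/416y)·g_1 from 139/52x²y² - 47/13x²y + 22/13x² + ⅞xy² + ⅝y⁵ - ½y⁴ → -613/208x²y + 22/13x² + ⅞xy² - 973/416xy + ⅝y⁵ - 903/416y⁴ + 139/104y³
  leading term x²y: subtract (-613/1664)·g_1 from -613/208x²y + 22/13x² + ⅞xy² - 973/416xy + ⅝y⁵ - 903/416y⁴ + 139/104y³ → 795/832x² + ⅞xy² - 973/416xy + 4291/1664x + ⅝y⁵ - 903/416y⁴ + 5289/1664y³ - 613/416y²
  leading term x²: subtract (795/6656x)·g_2 from 795/832x² + ⅞xy² - 973/416xy + 4291/1664x + ⅝y⁵ - 903/416y⁴ + 5289/1664y³ - 613/416y² → ⅞xy² - 1151/832xy + 1111/1664x + ⅝y⁵ - 903/416y⁴ + 5289/1664y³ - 613/416y²
  leading term xy²: subtract (7/64y²)·g_2 from ⅞xy² - 1151/832xy + 1111/1664x + ⅝y⁵ - 903/416y⁴ + 5289/1664y³ - 613/416y² → -1151/832xy + 1111/1664x + ⅝y⁵ - 903/416y⁴ + 6745/1664y³ - 1341/416y²
  leading term xy: subtract (-1151/6656y)·g_2 from -1151/832xy + 1111/1664x + ⅝y⁵ - 903/416y⁴ + 6745/1664y³ - 1341/416y² → 1111/1664x + ⅝y⁵ - 903/416y⁴ + 6745/1664y³ - 3833/832y² + 1151/416y
  leading term x: subtract (1111/13312)·g_2 from 1111/1664x + ⅝y⁵ - 903/416y⁴ + 6745/1664y³ - 3833/832y² + 1151/416y → ⅝y⁵ - 903/416y⁴ + 6745/1664y³ - 3833/832y² + 5715/1664y - 1111/832
  leading term y⁵: subtract (5/13y²)·g_3 from ⅝y⁵ - 903/416y⁴ + 6745/1664y³ - 3833/832y² + 5715/1664y - 1111/832 → -11/32y⁴ + 2985/1664y³ - 2953/832y² + 5715/1664y - 1111/832
  leading term y⁴: subtract (-11/52y)·g_3 from -11/32y⁴ + 2985/1664y³ - 2953/832y² + 5715/1664y - 1111/832 → 101/128y³ - 1919/832y² + 4747/1664y - 1111/832
  leading term y³: subtract (101/208)·g_3 from 101/128y³ - 1919/832y² + 4747/1664y - 1111/832 → 0
The remainder is 0, so this S-polynomial contributes no new basis element.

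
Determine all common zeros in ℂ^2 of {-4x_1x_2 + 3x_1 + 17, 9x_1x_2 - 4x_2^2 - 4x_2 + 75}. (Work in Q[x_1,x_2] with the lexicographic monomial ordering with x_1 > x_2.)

{(1, 5), (-17/2 - 17*sqrt(69)/18, -21/8 + 3*sqrt(69)/8), (-17/2 + 17*sqrt(69)/18, -3*sqrt(69)/8 - 21/8)}

Compute a lex Gröbner basis by Buchberger's algorithm.
f_1 = -4x_1x_2 + 3x_1 + 17, LT = x_1x_2.
f_2 = 9x_1x_2 - 4x_2^2 - 4x_2 + 75, LT = x_1x_2.

S(f_1,f_2): lcm = x_1x_2. S = -3/4x_1 + 4/9x_2^2 + 4/9x_2 - 151/12.
  leading term x_1: no divisor's leading term divides it; move -3/4x_1 to the remainder.
  leading term x_2^2: no divisor's leading term divides it; move 4/9x_2^2 to the remainder.
  leading term x_2: no divisor's leading term divides it; move 4/9x_2 to the remainder.
  leading term 1: no divisor's leading term divides it; move -151/12 to the remainder.
  remainder -3/4x_1 + 4/9x_2^2 + 4/9x_2 - 151/12 ≠ 0; add h_3 = -3/4x_1 + 4/9x_2^2 + 4/9x_2 - 151/12 to the basis.

S(f_1,h_3): lcm = x_1x_2. S = -3/4x_1 + 16/27x_2^3 + 16/27x_2^2 - 151/9x_2 - 17/4.
  leading term x_1: subtract (1)·h_3 from -3/4x_1 + 16/27x_2^3 + 16/27x_2^2 - 151/9x_2 - 17/4 → 16/27x_2^3 + 4/27x_2^2 - 155/9x_2 + 25/3
  leading term x_2^3: no divisor's leading term divides it; move 16/27x_2^3 to the remainder.
  leading term x_2^2: no divisor's leading term divides it; move 4/27x_2^2 to the remainder.
  leading term x_2: no divisor's leading term divides it; move -155/9x_2 to the remainder.
  leading term 1: no divisor's leading term divides it; move 25/3 to the remainder.
  remainder 16/27x_2^3 + 4/27x_2^2 - 155/9x_2 + 25/3 ≠ 0; add h_4 = 16/27x_2^3 + 4/27x_2^2 - 155/9x_2 + 25/3 to the basis.

The other S-polynomials (S(f_2,h_3), S(f_1,h_4), S(f_2,h_4), S(h_3,h_4)) all reduce to 0 modulo the current basis, so we have a Gröbner basis.
Inter-reduce: drop elements whose leading term is divisible by another's, tail-reduce, and make monic.
Reduced Gröbner basis: {x_1 - 16/27x_2^2 - 16/27x_2 + 151/9, x_2^3 + 1/4x_2^2 - 465/16x_2 + 225/16}.

A lex Gröbner basis eliminates variables successively. Here x_2^3 + 1/4x_2^2 - 465/16x_2 + 225/16 depends only on x_2, with roots {5, -21/8 + 3*sqrt(69)/8, -3*sqrt(69)/8 - 21/8}; lifting each root through the earlier basis elements recovers the full solutions.
  x_2 = 5: the earlier basis element becomes x_1 - 1 = 0, giving x_1 = 1 — point (1, 5).
  x_2 = -21/8 + 3*sqrt(69)/8: the earlier basis element becomes x_1 + 17*sqrt(69)/18 + 17/2 = 0, giving x_1 = -17/2 - 17*sqrt(69)/18 — point (-17/2 - 17*sqrt(69)/18, -21/8 + 3*sqrt(69)/8).
  x_2 = -3*sqrt(69)/8 - 21/8: the earlier basis element becomes x_1 - 17*sqrt(69)/18 + 17/2 = 0, giving x_1 = -17/2 + 17*sqrt(69)/18 — point (-17/2 + 17*sqrt(69)/18, -3*sqrt(69)/8 - 21/8).
Substituting each solution back into the original system confirms all equations vanish.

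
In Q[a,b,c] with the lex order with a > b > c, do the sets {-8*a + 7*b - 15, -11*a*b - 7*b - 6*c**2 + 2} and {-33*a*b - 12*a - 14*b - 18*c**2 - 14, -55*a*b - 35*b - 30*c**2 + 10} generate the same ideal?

No, the ideals differ.

Equality of ideals is decidable: compute both reduced Gröbner bases (unique for the ordering) and check whether they agree.
Buchberger on the first generating set:
f_1 = -8*a + 7*b - 15, LT = a.
f_2 = -11*a*b - 7*b - 6*c**2 + 2, LT = a*b.

S(f_1,f_2): lcm = a*b. S = -7/8*b**2 + 109/88*b - 6/11*c**2 + 2/11.
  reduce S modulo (f_1, f_2):
  remainder -7/8*b**2 + 109/88*b - 6/11*c**2 + 2/11 ≠ 0; add g_3 = -7/8*b**2 + 109/88*b - 6/11*c**2 + 2/11 to the basis.

The other S-polynomials (S(f_1,g_3), S(f_2,g_3)) all reduce to 0 modulo the current basis, so we have a Gröbner basis.
Inter-reduce: drop elements whose leading term is divisible by another's, tail-reduce, and make monic.
Reduced Gröbner basis: {a - 7/8*b + 15/8, b**2 - 109/77*b + 48/77*c**2 - 16/77}.

Buchberger on the second generating set:
h_1 = -33*a*b - 12*a - 14*b - 18*c**2 - 14, LT = a*b.
h_2 = -55*a*b - 35*b - 30*c**2 + 10, LT = a*b.

S(h_1,h_2): lcm = a*b. S = 4/11*a - 7/33*b + 20/33.
  reduce S modulo (h_1, h_2):
  remainder 4/11*a - 7/33*b + 20/33 ≠ 0; add k_3 = 4/11*a - 7/33*b + 20/33 to the basis.

S(h_1,k_3): lcm = a*b. S = 4/11*a + 7/12*b**2 - 41/33*b + 6/11*c**2 + 14/33.
  reduce S modulo (h_1, h_2, k_3):
  remainder 7/12*b**2 - 34/33*b + 6/11*c**2 - 2/11 ≠ 0; add k_4 = 7/12*b**2 - 34/33*b + 6/11*c**2 - 2/11 to the basis.

The other S-polynomials (S(h_2,k_3), S(h_1,k_4), S(h_2,k_4), S(k_3,k_4)) all reduce to 0 modulo the current basis, so we have a Gröbner basis.
Inter-reduce: drop elements whose leading term is divisible by another's, tail-reduce, and make monic.
Reduced Gröbner basis: {a - 7/12*b + 5/3, b**2 - 136/77*b + 72/77*c**2 - 24/77}.

The bases are distinct; the ideals are different.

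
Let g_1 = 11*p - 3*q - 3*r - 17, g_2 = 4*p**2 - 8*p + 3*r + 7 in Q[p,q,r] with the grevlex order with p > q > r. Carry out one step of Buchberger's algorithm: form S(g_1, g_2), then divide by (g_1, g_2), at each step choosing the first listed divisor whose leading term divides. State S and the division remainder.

lcm(LM(g_1), LM(g_2)) = p**2.
S = (lcm/LT(g_1))·g_1 − (lcm/LT(g_2))·g_2 = -3/11*p*q - 3/11*p*r + 5/11*p - 3/4*r - 7/4.
Reduce S modulo (g_1, g_2) in that order:
  leading term p*q: subtract (-3/121*q)·g_1 from -3/11*p*q - 3/11*p*r + 5/11*p - 3/4*r - 7/4 → -9/121*q**2 - 3/11*p*r - 9/121*q*r + 5/11*p - 51/121*q - 3/4*r - 7/4
  leading term q**2: no divisor's leading term divides it; move -9/121*q**2 to the remainder.
  leading term p*r: subtract (-3/121*r)·g_1 from -3/11*p*r - 9/121*q*r + 5/11*p - 51/121*q - 3/4*r - 7/4 → -18/121*q*r - 9/121*r**2 + 5/11*p - 51/121*q - 567/484*r - 7/4
  leading term q*r: no divisor's leading term divides it; move -18/121*q*r to the remainder.
  leading term r**2: no divisor's leading term divides it; move -9/121*r**2 to the remainder.
  leading term p: subtract (5/121)·g_1 from 5/11*p - 51/121*q - 567/484*r - 7/4 → -36/121*q - 507/484*r - 507/484
  leading term q: no divisor's leading term divides it; move -36/121*q to the remainder.
  leading term r: no divisor's leading term divides it; move -507/484*r to the remainder.
  leading term 1: no divisor's leading term divides it; move -507/484 to the remainder.
The remainder -9/121*q**2 - 18/121*q*r - 9/121*r**2 - 36/121*q - 507/484*r - 507/484 is nonzero, so it would be added as the next basis element.

S(g_1, g_2) = -3/11*p*q - 3/11*p*r + 5/11*p - 3/4*r - 7/4; remainder on division = -9/121*q**2 - 18/121*q*r - 9/121*r**2 - 36/121*q - 507/484*r - 507/484.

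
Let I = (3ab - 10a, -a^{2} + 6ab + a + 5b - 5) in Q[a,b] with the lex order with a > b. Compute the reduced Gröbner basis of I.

G = {a^{2} - 21a - 5b + 5, ab - \tfrac{10}{3}a, b^{2} - \tfrac{13}{3}b + \tfrac{10}{3}}

f_1 = 3ab - 10a, LT = ab.
f_2 = -a^{2} + 6ab + a + 5b - 5, LT = a^{2}.

S(f_1,f_2): lcm = a^{2}b. S = -\tfrac{10}{3}a^{2} + 6ab^{2} + ab + 5b^{2} - 5b.
  leading term a^{2}: subtract (\tfrac{10}{3})·f_2 from -\tfrac{10}{3}a^{2} + 6ab^{2} + ab + 5b^{2} - 5b → 6ab^{2} - 19ab - \tfrac{10}{3}a + 5b^{2} - \tfrac{65}{3}b + \tfrac{50}{3}
  leading term ab^{2}: subtract (2b)·f_1 from 6ab^{2} - 19ab - \tfrac{10}{3}a + 5b^{2} - \tfrac{65}{3}b + \tfrac{50}{3} → ab - \tfrac{10}{3}a + 5b^{2} - \tfrac{65}{3}b + \tfrac{50}{3}
  leading term ab: subtract (\tfrac{1}{3})·f_1 from ab - \tfrac{10}{3}a + 5b^{2} - \tfrac{65}{3}b + \tfrac{50}{3} → 5b^{2} - \tfrac{65}{3}b + \tfrac{50}{3}
  leading term b^{2}: no divisor's leading term divides it; move 5b^{2} to the remainder.
  leading term b: no divisor's leading term divides it; move -\tfrac{65}{3}b to the remainder.
  leading term 1: no divisor's leading term divides it; move \tfrac{50}{3} to the remainder.
  remainder 5b^{2} - \tfrac{65}{3}b + \tfrac{50}{3} ≠ 0; add g_3 = 5b^{2} - \tfrac{65}{3}b + \tfrac{50}{3} to the basis.

The other S-polynomials (S(f_1,g_3), S(f_2,g_3)) all reduce to 0 modulo the current basis, so we have a Gröbner basis.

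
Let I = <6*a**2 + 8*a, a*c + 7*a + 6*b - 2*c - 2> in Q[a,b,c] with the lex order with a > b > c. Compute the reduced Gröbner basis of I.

This is the nonlinear analogue of row-reducing a linear system.

f_1 = 6*a**2 + 8*a, LT = a**2.
f_2 = a*c + 7*a + 6*b - 2*c - 2, LT = a*c.

S(f_1,f_2): lcm = a**2*c. S = -7*a**2 - 6*a*b + 10/3*a*c + 2*a.
  leading term a**2: subtract (-7/6)·f_1 from -7*a**2 - 6*a*b + 10/3*a*c + 2*a → -6*a*b + 10/3*a*c + 34/3*a
  leading term a*b: no divisor's leading term divides it; move -6*a*b to the remainder.
  leading term a*c: subtract (10/3)·f_2 from 10/3*a*c + 34/3*a → -12*a - 20*b + 20/3*c + 20/3
  leading term a: no divisor's leading term divides it; move -12*a to the remainder.
  leading term b: no divisor's leading term divides it; move -20*b to the remainder.
  leading term c: no divisor's leading term divides it; move 20/3*c to the remainder.
  leading term 1: no divisor's leading term divides it; move 20/3 to the remainder.
  remainder -6*a*b - 12*a - 20*b + 20/3*c + 20/3 ≠ 0; add g_3 = -6*a*b - 12*a - 20*b + 20/3*c + 20/3 to the basis.

S(f_2,g_3): lcm = a*b*c. S = 7*a*b - 2*a*c + 6*b**2 - 16/3*b*c - 2*b + 10/9*c**2 + 10/9*c.
  leading term a*b: subtract (-7/6)·g_3 from 7*a*b - 2*a*c + 6*b**2 - 16/3*b*c - 2*b + 10/9*c**2 + 10/9*c → -2*a*c - 14*a + 6*b**2 - 16/3*b*c - 76/3*b + 10/9*c**2 + 80/9*c + 70/9
  leading term a*c: subtract (-2)·f_2 from -2*a*c - 14*a + 6*b**2 - 16/3*b*c - 76/3*b + 10/9*c**2 + 80/9*c + 70/9 → 6*b**2 - 16/3*b*c - 40/3*b + 10/9*c**2 + 44/9*c + 34/9
  leading term b**2: no divisor's leading term divides it; move 6*b**2 to the remainder.
  leading term b*c: no divisor's leading term divides it; move -16/3*b*c to the remainder.
  leading term b: no divisor's leading term divides it; move -40/3*b to the remainder.
  leading term c**2: no divisor's leading term divides it; move 10/9*c**2 to the remainder.
  leading term c: no divisor's leading term divides it; move 44/9*c to the remainder.
  leading term 1: no divisor's leading term divides it; move 34/9 to the remainder.
  remainder 6*b**2 - 16/3*b*c - 40/3*b + 10/9*c**2 + 44/9*c + 34/9 ≠ 0; add g_4 = 6*b**2 - 16/3*b*c - 40/3*b + 10/9*c**2 + 44/9*c + 34/9 to the basis.

The other S-polynomials (S(f_1,g_3), S(f_1,g_4), S(f_2,g_4), S(g_3,g_4)) all reduce to 0 modulo the current basis, so we have a Gröbner basis.

G = {a**2 + 4/3*a, a*b + 2*a + 10/3*b - 10/9*c - 10/9, a*c + 7*a + 6*b - 2*c - 2, b**2 - 8/9*b*c - 20/9*b + 5/27*c**2 + 22/27*c + 17/27}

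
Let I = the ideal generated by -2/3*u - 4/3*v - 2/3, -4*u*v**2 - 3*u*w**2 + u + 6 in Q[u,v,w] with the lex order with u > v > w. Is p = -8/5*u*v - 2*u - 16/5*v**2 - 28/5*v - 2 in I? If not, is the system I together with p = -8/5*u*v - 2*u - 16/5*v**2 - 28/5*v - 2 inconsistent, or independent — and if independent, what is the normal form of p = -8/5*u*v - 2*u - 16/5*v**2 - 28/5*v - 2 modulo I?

-8/5*u*v - 2*u - 16/5*v**2 - 28/5*v - 2 lies in I (it reduces to 0).

First compute the reduced Gröbner basis of I by Buchberger's algorithm.
f_1 = -2/3*u - 4/3*v - 2/3, LT = u.
f_2 = -4*u*v**2 - 3*u*w**2 + u + 6, LT = u*v**2.

S(f_1,f_2): lcm = u*v**2. S = -3/4*u*w**2 + 1/4*u + 2*v**3 + v**2 + 3/2.
  leading term u*w**2: subtract (9/8*w**2)·f_1 from -3/4*u*w**2 + 1/4*u + 2*v**3 + v**2 + 3/2 → 1/4*u + 2*v**3 + v**2 + 3/2*v*w**2 + 3/4*w**2 + 3/2
  leading term u: subtract (-3/8)·f_1 from 1/4*u + 2*v**3 + v**2 + 3/2*v*w**2 + 3/4*w**2 + 3/2 → 2*v**3 + v**2 + 3/2*v*w**2 - 1/2*v + 3/4*w**2 + 5/4
  leading term v**3: no divisor's leading term divides it; move 2*v**3 to the remainder.
  leading term v**2: no divisor's leading term divides it; move v**2 to the remainder.
  leading term v*w**2: no divisor's leading term divides it; move 3/2*v*w**2 to the remainder.
  leading term v: no divisor's leading term divides it; move -1/2*v to the remainder.
  leading term w**2: no divisor's leading term divides it; move 3/4*w**2 to the remainder.
  leading term 1: no divisor's leading term divides it; move 5/4 to the remainder.
  remainder 2*v**3 + v**2 + 3/2*v*w**2 - 1/2*v + 3/4*w**2 + 5/4 ≠ 0; add h_3 = 2*v**3 + v**2 + 3/2*v*w**2 - 1/2*v + 3/4*w**2 + 5/4 to the basis.

The other S-polynomials (S(f_1,h_3), S(f_2,h_3)) all reduce to 0 modulo the current basis, so we have a Gröbner basis.
Inter-reduce: drop elements whose leading term is divisible by another's, tail-reduce, and make monic.
Reduced Gröbner basis: {u + 2*v + 1, v**3 + 1/2*v**2 + 3/4*v*w**2 - 1/4*v + 3/8*w**2 + 5/8}.
Label its elements g_1 = u + 2*v + 1, g_2 = v**3 + 1/2*v**2 + 3/4*v*w**2 - 1/4*v + 3/8*w**2 + 5/8.

Reduce p = -8/5*u*v - 2*u - 16/5*v**2 - 28/5*v - 2 modulo G:
  leading term u*v: subtract (-8/5*v)·g_1 from -8/5*u*v - 2*u - 16/5*v**2 - 28/5*v - 2 → -2*u - 4*v - 2
  leading term u: subtract (-2)·g_1 from -2*u - 4*v - 2 → 0
  normal form = 0.
Since the normal form is 0, p ∈ I.

The remainder on division by a Gröbner basis is unique — it is the normal form.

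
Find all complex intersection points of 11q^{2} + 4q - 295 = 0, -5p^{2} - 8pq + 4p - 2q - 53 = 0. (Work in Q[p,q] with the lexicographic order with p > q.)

{(258/55 - sqrt(40989)/55, -59/11), (sqrt(40989)/55 + 258/55, -59/11), (-21/5, 5), (-3, 5)}

Compute a lex Gröbner basis by Buchberger's algorithm.
f_1 = 11q^{2} + 4q - 295, LT = q^{2}.
f_2 = -5p^{2} - 8pq + 4p - 2q - 53, LT = p^{2}.

The S-polynomials (S(f_1,f_2)) all reduce to 0 modulo the current basis, so we have a Gröbner basis.
Inter-reduce: drop elements whose leading term is divisible by another's, tail-reduce, and make monic.
Reduced Gröbner basis: {p^{2} + \tfrac{8}{5}pq - \tfrac{4}{5}p + \tfrac{2}{5}q + \tfrac{53}{5}, q^{2} + \tfrac{4}{11}q - \tfrac{295}{11}}.

A lex Gröbner basis eliminates variables successively. Here q^{2} + \tfrac{4}{11}q - \tfrac{295}{11} depends only on q, with roots {-59/11, 5}; lifting each root through the earlier basis elements recovers the full solutions.
  q = -59/11: the earlier basis element becomes p^{2} - \tfrac{516}{55}p + \tfrac{93}{11} = 0, giving p = 258/55 - sqrt(40989)/55, sqrt(40989)/55 + 258/55 — points (258/55 - sqrt(40989)/55, -59/11), (sqrt(40989)/55 + 258/55, -59/11).
  q = 5: the earlier basis element becomes p^{2} + \tfrac{36}{5}p + \tfrac{63}{5} = 0, giving p = -21/5, -3 — points (-21/5, 5), (-3, 5).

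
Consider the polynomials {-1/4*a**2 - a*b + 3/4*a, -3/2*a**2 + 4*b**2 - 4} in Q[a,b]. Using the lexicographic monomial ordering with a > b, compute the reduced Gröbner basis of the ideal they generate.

f_1 = -1/4*a**2 - a*b + 3/4*a, LT = a**2.
f_2 = -3/2*a**2 + 4*b**2 - 4, LT = a**2.

S(f_1,f_2): lcm = a**2. S = 4*a*b - 3*a + 8/3*b**2 - 8/3.
  leading term a*b: no divisor's leading term divides it; move 4*a*b to the remainder.
  leading term a: no divisor's leading term divides it; move -3*a to the remainder.
  leading term b**2: no divisor's leading term divides it; move 8/3*b**2 to the remainder.
  leading term 1: no divisor's leading term divides it; move -8/3 to the remainder.
  remainder 4*a*b - 3*a + 8/3*b**2 - 8/3 ≠ 0; add g_3 = 4*a*b - 3*a + 8/3*b**2 - 8/3 to the basis.

S(f_1,g_3): lcm = a**2*b. S = 3/4*a**2 + 10/3*a*b**2 - 3*a*b + 2/3*a.
  leading term a**2: subtract (-3)·f_1 from 3/4*a**2 + 10/3*a*b**2 - 3*a*b + 2/3*a → 10/3*a*b**2 - 6*a*b + 35/12*a
  leading term a*b**2: subtract (5/6*b)·g_3 from 10/3*a*b**2 - 6*a*b + 35/12*a → -7/2*a*b + 35/12*a - 20/9*b**3 + 20/9*b
  leading term a*b: subtract (-7/8)·g_3 from -7/2*a*b + 35/12*a - 20/9*b**3 + 20/9*b → 7/24*a - 20/9*b**3 + 7/3*b**2 + 20/9*b - 7/3
  leading term a: no divisor's leading term divides it; move 7/24*a to the remainder.
  leading term b**3: no divisor's leading term divides it; move -20/9*b**3 to the remainder.
  leading term b**2: no divisor's leading term divides it; move 7/3*b**2 to the remainder.
  leading term b: no divisor's leading term divides it; move 20/9*b to the remainder.
  leading term 1: no divisor's leading term divides it; move -7/3 to the remainder.
  remainder 7/24*a - 20/9*b**3 + 7/3*b**2 + 20/9*b - 7/3 ≠ 0; add g_4 = 7/24*a - 20/9*b**3 + 7/3*b**2 + 20/9*b - 7/3 to the basis.

S(f_1,g_4): lcm = a**2. S = 160/21*a*b**3 - 8*a*b**2 - 76/21*a*b + 5*a.
  leading term a*b**3: subtract (40/21*b**2)·g_3 from 160/21*a*b**3 - 8*a*b**2 - 76/21*a*b + 5*a → -16/7*a*b**2 - 76/21*a*b + 5*a - 320/63*b**4 + 320/63*b**2
  leading term a*b**2: subtract (-4/7*b)·g_3 from -16/7*a*b**2 - 76/21*a*b + 5*a - 320/63*b**4 + 320/63*b**2 → -16/3*a*b + 5*a - 320/63*b**4 + 32/21*b**3 + 320/63*b**2 - 32/21*b
  leading term a*b: subtract (-4/3)·g_3 from -16/3*a*b + 5*a - 320/63*b**4 + 32/21*b**3 + 320/63*b**2 - 32/21*b → a - 320/63*b**4 + 32/21*b**3 + 544/63*b**2 - 32/21*b - 32/9
  leading term a: subtract (24/7)·g_4 from a - 320/63*b**4 + 32/21*b**3 + 544/63*b**2 - 32/21*b - 32/9 → -320/63*b**4 + 64/7*b**3 + 40/63*b**2 - 64/7*b + 40/9
  leading term b**4: no divisor's leading term divides it; move -320/63*b**4 to the remainder.
  leading term b**3: no divisor's leading term divides it; move 64/7*b**3 to the remainder.
  leading term b**2: no divisor's leading term divides it; move 40/63*b**2 to the remainder.
  leading term b: no divisor's leading term divides it; move -64/7*b to the remainder.
  leading term 1: no divisor's leading term divides it; move 40/9 to the remainder.
  remainder -320/63*b**4 + 64/7*b**3 + 40/63*b**2 - 64/7*b + 40/9 ≠ 0; add g_5 = -320/63*b**4 + 64/7*b**3 + 40/63*b**2 - 64/7*b + 40/9 to the basis.

The other S-polynomials (S(f_2,g_3), S(f_2,g_4), S(g_3,g_4), S(f_1,g_5), S(f_2,g_5), S(g_3,g_5), S(g_4,g_5)) all reduce to 0 modulo the current basis, so we have a Gröbner basis.
Inter-reduce: drop elements whose leading term is divisible by another's, tail-reduce, and make monic.

G = {a - 160/21*b**3 + 8*b**2 + 160/21*b - 8, b**4 - 9/5*b**3 - 1/8*b**2 + 9/5*b - 7/8}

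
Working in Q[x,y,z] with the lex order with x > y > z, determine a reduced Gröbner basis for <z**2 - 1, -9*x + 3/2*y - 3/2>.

G = {x - 1/6*y + 1/6, z**2 - 1}

Buchberger's algorithm terminates because the ascending chain of leading-term ideals stabilizes.

f_1 = z**2 - 1, LT = z**2.
f_2 = -9*x + 3/2*y - 3/2, LT = x.

S(f_1,f_2): leading monomials are coprime, so the S-polynomial reduces to 0 (Buchberger's first criterion).
Every S-polynomial of the final basis reduces to 0, so we have a Gröbner basis.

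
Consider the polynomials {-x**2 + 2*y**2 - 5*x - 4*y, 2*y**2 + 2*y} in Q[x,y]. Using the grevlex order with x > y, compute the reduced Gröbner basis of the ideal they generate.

G = {x**2 + 5*x + 6*y, y**2 + y}

f_1 = -x**2 + 2*y**2 - 5*x - 4*y, LT = x**2.
f_2 = 2*y**2 + 2*y, LT = y**2.

S(f_1,f_2): leading monomials are coprime, so the S-polynomial reduces to 0 (Buchberger's first criterion).
Every S-polynomial of the final basis reduces to 0, so we have a Gröbner basis.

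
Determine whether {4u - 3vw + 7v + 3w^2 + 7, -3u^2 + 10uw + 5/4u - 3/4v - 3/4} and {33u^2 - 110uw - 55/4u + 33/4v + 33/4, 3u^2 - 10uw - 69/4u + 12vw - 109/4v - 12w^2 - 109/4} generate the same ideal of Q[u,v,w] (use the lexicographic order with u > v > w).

Yes, the ideals are equal.

Equality of ideals is decidable: compute both reduced Gröbner bases (unique for the ordering) and check whether they agree.
Buchberger on the first generating set:
f_1 = 4u - 3vw + 7v + 3w^2 + 7, LT = u.
f_2 = -3u^2 + 10uw + 5/4u - 3/4v - 3/4, LT = u^2.

S(f_1,f_2): lcm = u^2. S = -3/4uvw + 7/4uv + 3/4uw^2 + 10/3uw + 13/6u - 1/4v - 1/4.
  leading term uvw: subtract (-3/16vw)·f_1 from -3/4uvw + 7/4uv + 3/4uw^2 + 10/3uw + 13/6u - 1/4v - 1/4 → 7/4uv + 3/4uw^2 + 10/3uw + 13/6u - 9/16v^2w^2 + 21/16v^2w + 9/16vw^3 + 21/16vw - 1/4v - 1/4
  leading term uv: subtract (7/16v)·f_1 from 7/4uv + 3/4uw^2 + 10/3uw + 13/6u - 9/16v^2w^2 + 21/16v^2w + 9/16vw^3 + 21/16vw - 1/4v - 1/4 → 3/4uw^2 + 10/3uw + 13/6u - 9/16v^2w^2 + 21/8v^2w - 49/16v^2 + 9/16vw^3 - 21/16vw^2 + 21/16vw - 53/16v - 1/4
  leading term uw^2: subtract (3/16w^2)·f_1 from 3/4uw^2 + 10/3uw + 13/6u - 9/16v^2w^2 + 21/8v^2w - 49/16v^2 + 9/16vw^3 - 21/16vw^2 + 21/16vw - 53/16v - 1/4 → 10/3uw + 13/6u - 9/16v^2w^2 + 21/8v^2w - 49/16v^2 + 9/8vw^3 - 21/8vw^2 + 21/16vw - 53/16v - 9/16w^4 - 21/16w^2 - 1/4
  leading term uw: subtract (5/6w)·f_1 from 10/3uw + 13/6u - 9/16v^2w^2 + 21/8v^2w - 49/16v^2 + 9/8vw^3 - 21/8vw^2 + 21/16vw - 53/16v - 9/16w^4 - 21/16w^2 - 1/4 → 13/6u - 9/16v^2w^2 + 21/8v^2w - 49/16v^2 + 9/8vw^3 - 1/8vw^2 - 217/48vw - 53/16v - 9/16w^4 - 5/2w^3 - 21/16w^2 - 35/6w - 1/4
  leading term u: subtract (13/24)·f_1 from 13/6u - 9/16v^2w^2 + 21/8v^2w - 49/16v^2 + 9/8vw^3 - 1/8vw^2 - 217/48vw - 53/16v - 9/16w^4 - 5/2w^3 - 21/16w^2 - 35/6w - 1/4 → -9/16v^2w^2 + 21/8v^2w - 49/16v^2 + 9/8vw^3 - 1/8vw^2 - 139/48vw - 341/48v - 9/16w^4 - 5/2w^3 - 47/16w^2 - 35/6w - 97/24
  leading term v^2w^2: no divisor's leading term divides it; move -9/16v^2w^2 to the remainder.
  leading term v^2w: no divisor's leading term divides it; move 21/8v^2w to the remainder.
  leading term v^2: no divisor's leading term divides it; move -49/16v^2 to the remainder.
  leading term vw^3: no divisor's leading term divides it; move 9/8vw^3 to the remainder.
  leading term vw^2: no divisor's leading term divides it; move -1/8vw^2 to the remainder.
  leading term vw: no divisor's leading term divides it; move -139/48vw to the remainder.
  leading term v: no divisor's leading term divides it; move -341/48v to the remainder.
  leading term w^4: no divisor's leading term divides it; move -9/16w^4 to the remainder.
  leading term w^3: no divisor's leading term divides it; move -5/2w^3 to the remainder.
  leading term w^2: no divisor's leading term divides it; move -47/16w^2 to the remainder.
  leading term w: no divisor's leading term divides it; move -35/6w to the remainder.
  leading term 1: no divisor's leading term divides it; move -97/24 to the remainder.
  remainder -9/16v^2w^2 + 21/8v^2w - 49/16v^2 + 9/8vw^3 - 1/8vw^2 - 139/48vw - 341/48v - 9/16w^4 - 5/2w^3 - 47/16w^2 - 35/6w - 97/24 ≠ 0; add g_3 = -9/16v^2w^2 + 21/8v^2w - 49/16v^2 + 9/8vw^3 - 1/8vw^2 - 139/48vw - 341/48v - 9/16w^4 - 5/2w^3 - 47/16w^2 - 35/6w - 97/24 to the basis.

The other S-polynomials (S(f_1,g_3), S(f_2,g_3)) all reduce to 0 modulo the current basis, so we have a Gröbner basis.
Inter-reduce: drop elements whose leading term is divisible by another's, tail-reduce, and make monic.
Reduced Gröbner basis: {u - 3/4vw + 7/4v + 3/4w^2 + 7/4, v^2w^2 - 14/3v^2w + 49/9v^2 - 2vw^3 + 2/9vw^2 + 139/27vw + 341/27v + w^4 + 40/9w^3 + 47/9w^2 + 280/27w + 194/27}.

Buchberger on the second generating set:
h_1 = 33u^2 - 110uw - 55/4u + 33/4v + 33/4, LT = u^2.
h_2 = 3u^2 - 10uw - 69/4u + 12vw - 109/4v - 12w^2 - 109/4, LT = u^2.

S(h_1,h_2): lcm = u^2. S = 16/3u - 4vw + 28/3v + 4w^2 + 28/3.
  leading term u: no divisor's leading term divides it; move 16/3u to the remainder.
  leading term vw: no divisor's leading term divides it; move -4vw to the remainder.
  leading term v: no divisor's leading term divides it; move 28/3v to the remainder.
  leading term w^2: no divisor's leading term divides it; move 4w^2 to the remainder.
  leading term 1: no divisor's leading term divides it; move 28/3 to the remainder.
  remainder 16/3u - 4vw + 28/3v + 4w^2 + 28/3 ≠ 0; add k_3 = 16/3u - 4vw + 28/3v + 4w^2 + 28/3 to the basis.

S(h_1,k_3): lcm = u^2. S = 3/4uvw - 7/4uv - 3/4uw^2 - 10/3uw - 13/6u + 1/4v + 1/4.
  leading term uvw: subtract (9/64vw)·k_3 from 3/4uvw - 7/4uv - 3/4uw^2 - 10/3uw - 13/6u + 1/4v + 1/4 → -7/4uv - 3/4uw^2 - 10/3uw - 13/6u + 9/16v^2w^2 - 21/16v^2w - 9/16vw^3 - 21/16vw + 1/4v + 1/4
  leading term uv: subtract (-21/64v)·k_3 from -7/4uv - 3/4uw^2 - 10/3uw - 13/6u + 9/16v^2w^2 - 21/16v^2w - 9/16vw^3 - 21/16vw + 1/4v + 1/4 → -3/4uw^2 - 10/3uw - 13/6u + 9/16v^2w^2 - 21/8v^2w + 49/16v^2 - 9/16vw^3 + 21/16vw^2 - 21/16vw + 53/16v + 1/4
  leading term uw^2: subtract (-9/64w^2)·k_3 from -3/4uw^2 - 10/3uw - 13/6u + 9/16v^2w^2 - 21/8v^2w + 49/16v^2 - 9/16vw^3 + 21/16vw^2 - 21/16vw + 53/16v + 1/4 → -10/3uw - 13/6u + 9/16v^2w^2 - 21/8v^2w + 49/16v^2 - 9/8vw^3 + 21/8vw^2 - 21/16vw + 53/16v + 9/16w^4 + 21/16w^2 + 1/4
  leading term uw: subtract (-5/8w)·k_3 from -10/3uw - 13/6u + 9/16v^2w^2 - 21/8v^2w + 49/16v^2 - 9/8vw^3 + 21/8vw^2 - 21/16vw + 53/16v + 9/16w^4 + 21/16w^2 + 1/4 → -13/6u + 9/16v^2w^2 - 21/8v^2w + 49/16v^2 - 9/8vw^3 + 1/8vw^2 + 217/48vw + 53/16v + 9/16w^4 + 5/2w^3 + 21/16w^2 + 35/6w + 1/4
  leading term u: subtract (-13/32)·k_3 from -13/6u + 9/16v^2w^2 - 21/8v^2w + 49/16v^2 - 9/8vw^3 + 1/8vw^2 + 217/48vw + 53/16v + 9/16w^4 + 5/2w^3 + 21/16w^2 + 35/6w + 1/4 → 9/16v^2w^2 - 21/8v^2w + 49/16v^2 - 9/8vw^3 + 1/8vw^2 + 139/48vw + 341/48v + 9/16w^4 + 5/2w^3 + 47/16w^2 + 35/6w + 97/24
  leading term v^2w^2: no divisor's leading term divides it; move 9/16v^2w^2 to the remainder.
  leading term v^2w: no divisor's leading term divides it; move -21/8v^2w to the remainder.
  leading term v^2: no divisor's leading term divides it; move 49/16v^2 to the remainder.
  leading term vw^3: no divisor's leading term divides it; move -9/8vw^3 to the remainder.
  leading term vw^2: no divisor's leading term divides it; move 1/8vw^2 to the remainder.
  leading term vw: no divisor's leading term divides it; move 139/48vw to the remainder.
  leading term v: no divisor's leading term divides it; move 341/48v to the remainder.
  leading term w^4: no divisor's leading term divides it; move 9/16w^4 to the remainder.
  leading term w^3: no divisor's leading term divides it; move 5/2w^3 to the remainder.
  leading term w^2: no divisor's leading term divides it; move 47/16w^2 to the remainder.
  leading term w: no divisor's leading term divides it; move 35/6w to the remainder.
  leading term 1: no divisor's leading term divides it; move 97/24 to the remainder.
  remainder 9/16v^2w^2 - 21/8v^2w + 49/16v^2 - 9/8vw^3 + 1/8vw^2 + 139/48vw + 341/48v + 9/16w^4 + 5/2w^3 + 47/16w^2 + 35/6w + 97/24 ≠ 0; add k_4 = 9/16v^2w^2 - 21/8v^2w + 49/16v^2 - 9/8vw^3 + 1/8vw^2 + 139/48vw + 341/48v + 9/16w^4 + 5/2w^3 + 47/16w^2 + 35/6w + 97/24 to the basis.

The other S-polynomials (S(h_2,k_3), S(h_1,k_4), S(h_2,k_4), S(k_3,k_4)) all reduce to 0 modulo the current basis, so we have a Gröbner basis.
Inter-reduce: drop elements whose leading term is divisible by another's, tail-reduce, and make monic.
Reduced Gröbner basis: {u - 3/4vw + 7/4v + 3/4w^2 + 7/4, v^2w^2 - 14/3v^2w + 49/9v^2 - 2vw^3 + 2/9vw^2 + 139/27vw + 341/27v + w^4 + 40/9w^3 + 47/9w^2 + 280/27w + 194/27}.

Same reduced basis, so the two generating sets span the same ideal.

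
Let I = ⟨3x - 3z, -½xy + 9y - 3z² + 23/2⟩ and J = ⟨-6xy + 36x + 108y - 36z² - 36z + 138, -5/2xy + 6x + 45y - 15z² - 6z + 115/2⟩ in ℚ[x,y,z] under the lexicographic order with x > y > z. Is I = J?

Yes, the ideals are equal.

For a fixed monomial order, each ideal has a unique reduced Gröbner basis; comparing bases decides equality.
Buchberger on the first generating set:
f_1 = 3x - 3z, LT = x.
f_2 = -½xy + 9y - 3z² + 23/2, LT = xy.

S(f_1,f_2): lcm = xy. S = -yz + 18y - 6z² + 23.
  leading term yz: no divisor's leading term divides it; move -yz to the remainder.
  leading term y: no divisor's leading term divides it; move 18y to the remainder.
  leading term z²: no divisor's leading term divides it; move -6z² to the remainder.
  leading term 1: no divisor's leading term divides it; move 23 to the remainder.
  remainder -yz + 18y - 6z² + 23 ≠ 0; add g_3 = -yz + 18y - 6z² + 23 to the basis.

The other S-polynomials (S(f_1,g_3), S(f_2,g_3)) all reduce to 0 modulo the current basis, so we have a Gröbner basis.
Inter-reduce: drop elements whose leading term is divisible by another's, tail-reduce, and make monic.
Reduced Gröbner basis: {x - z, yz - 18y + 6z² - 23}.

Buchberger on the second generating set:
h_1 = -6xy + 36x + 108y - 36z² - 36z + 138, LT = xy.
h_2 = -5/2xy + 6x + 45y - 15z² - 6z + 115/2, LT = xy.

S(h_1,h_2): lcm = xy. S = -18/5x + 18/5z.
  leading term x: no divisor's leading term divides it; move -18/5x to the remainder.
  leading term z: no divisor's leading term divides it; move 18/5z to the remainder.
  remainder -18/5x + 18/5z ≠ 0; add k_3 = -18/5x + 18/5z to the basis.

S(h_1,k_3): lcm = xy. S = -6x + yz - 18y + 6z² + 6z - 23.
  leading term x: subtract (5/3)·k_3 from -6x + yz - 18y + 6z² + 6z - 23 → yz - 18y + 6z² - 23
  leading term yz: no divisor's leading term divides it; move yz to the remainder.
  leading term y: no divisor's leading term divides it; move -18y to the remainder.
  leading term z²: no divisor's leading term divides it; move 6z² to the remainder.
  leading term 1: no divisor's leading term divides it; move -23 to the remainder.
  remainder yz - 18y + 6z² - 23 ≠ 0; add k_4 = yz - 18y + 6z² - 23 to the basis.

The other S-polynomials (S(h_2,k_3), S(h_1,k_4), S(h_2,k_4), S(k_3,k_4)) all reduce to 0 modulo the current basis, so we have a Gröbner basis.
Inter-reduce: drop elements whose leading term is divisible by another's, tail-reduce, and make monic.
Reduced Gröbner basis: {x - z, yz - 18y + 6z² - 23}.

The two bases agree; hence the ideals are identical.
The same test decides containment: I ⊆ J iff every generator of I reduces to 0 modulo a Gröbner basis of J.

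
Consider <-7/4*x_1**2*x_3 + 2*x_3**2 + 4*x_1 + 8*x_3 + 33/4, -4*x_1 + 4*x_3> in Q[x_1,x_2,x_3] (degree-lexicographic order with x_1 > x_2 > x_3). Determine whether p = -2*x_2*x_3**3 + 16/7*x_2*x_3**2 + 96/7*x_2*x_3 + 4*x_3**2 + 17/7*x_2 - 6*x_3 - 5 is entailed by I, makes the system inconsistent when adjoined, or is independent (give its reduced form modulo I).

-2*x_2*x_3**3 + 16/7*x_2*x_3**2 + 96/7*x_2*x_3 + 4*x_3**2 + 17/7*x_2 - 6*x_3 - 5 is independent of I; its normal form modulo I is 4*x_3**2 - 7*x_2 - 6*x_3 - 5.

First compute the reduced Gröbner basis of I by Buchberger's algorithm.
f_1 = -7/4*x_1**2*x_3 + 2*x_3**2 + 4*x_1 + 8*x_3 + 33/4, LT = x_1**2*x_3.
f_2 = -4*x_1 + 4*x_3, LT = x_1.

S(f_1,f_2): lcm = x_1**2*x_3. S = x_1*x_3**2 - 8/7*x_3**2 - 16/7*x_1 - 32/7*x_3 - 33/7.
  reduce S modulo (f_1, f_2):
  remainder x_3**3 - 8/7*x_3**2 - 48/7*x_3 - 33/7 ≠ 0; add h_3 = x_3**3 - 8/7*x_3**2 - 48/7*x_3 - 33/7 to the basis.

The other S-polynomials (S(f_1,h_3), S(f_2,h_3)) all reduce to 0 modulo the current basis, so we have a Gröbner basis.
Inter-reduce: drop elements whose leading term is divisible by another's, tail-reduce, and make monic.
Reduced Gröbner basis: {x_3**3 - 8/7*x_3**2 - 48/7*x_3 - 33/7, x_1 - x_3}.
Label its elements g_1 = x_3**3 - 8/7*x_3**2 - 48/7*x_3 - 33/7, g_2 = x_1 - x_3.

Reduce p = -2*x_2*x_3**3 + 16/7*x_2*x_3**2 + 96/7*x_2*x_3 + 4*x_3**2 + 17/7*x_2 - 6*x_3 - 5 modulo G:
  leading term x_2*x_3**3: subtract (-2*x_2)·g_1 from -2*x_2*x_3**3 + 16/7*x_2*x_3**2 + 96/7*x_2*x_3 + 4*x_3**2 + 17/7*x_2 - 6*x_3 - 5 → 4*x_3**2 - 7*x_2 - 6*x_3 - 5
  leading term x_3**2: no divisor's leading term divides it; move 4*x_3**2 to the remainder.
  leading term x_2: no divisor's leading term divides it; move -7*x_2 to the remainder.
  leading term x_3: no divisor's leading term divides it; move -6*x_3 to the remainder.
  leading term 1: no divisor's leading term divides it; move -5 to the remainder.
  normal form = 4*x_3**2 - 7*x_2 - 6*x_3 - 5.
The normal form is nonzero, so p ∉ I. Since p minus its normal form lies in I, I + (p) = I + (r) where r = 4*x_3**2 - 7*x_2 - 6*x_3 - 5; decide whether this ideal is the whole ring.
Run Buchberger on G together with r (pairs among the g_i already reduce to 0 since G is a Gröbner basis):
g_1 = x_3**3 - 8/7*x_3**2 - 48/7*x_3 - 33/7, LT = x_3**3.
g_2 = x_1 - x_3, LT = x_1.
r = 4*x_3**2 - 7*x_2 - 6*x_3 - 5, LT = x_3**2.

S(g_1,r): lcm = x_3**3. S = 7/4*x_2*x_3 + 5/14*x_3**2 - 157/28*x_3 - 33/7.
  reduce S modulo (g_1, g_2, r):
  remainder 7/4*x_2*x_3 + 5/8*x_2 - 71/14*x_3 - 239/56 ≠ 0; add m_4 = 7/4*x_2*x_3 + 5/8*x_2 - 71/14*x_3 - 239/56 to the basis.

S(g_1,m_4): lcm = x_2*x_3**3. S = -3/2*x_2*x_3**2 + 142/49*x_3**3 - 48/7*x_2*x_3 + 239/98*x_3**2 - 33/7*x_2.
  reduce S modulo (g_1, g_2, r, m_4):
  remainder -21/8*x_2**2 + 2637/392*x_2 + 2889/1372*x_3 - 933/686 ≠ 0; add m_5 = -21/8*x_2**2 + 2637/392*x_2 + 2889/1372*x_3 - 933/686 to the basis.

The other S-polynomials (S(g_1,g_2), S(g_2,r), S(g_2,m_4), S(r,m_4), S(g_1,m_5), S(g_2,m_5), S(r,m_5), S(m_4,m_5)) all reduce to 0 modulo the current basis, so we have a Gröbner basis.
Inter-reduce: drop elements whose leading term is divisible by another's, tail-reduce, and make monic.
Reduced Gröbner basis: {x_2**2 - 879/343*x_2 - 1926/2401*x_3 + 1244/2401, x_2*x_3 + 5/14*x_2 - 142/49*x_3 - 239/98, x_3**2 - 7/4*x_2 - 3/2*x_3 - 5/4, x_1 - x_3}.
The reduced Gröbner basis of I + (p) is {x_2**2 - 879/343*x_2 - 1926/2401*x_3 + 1244/2401, x_2*x_3 + 5/14*x_2 - 142/49*x_3 - 239/98, x_3**2 - 7/4*x_2 - 3/2*x_3 - 5/4, x_1 - x_3} ≠ {1}, a proper ideal, so the enlarged system stays consistent: p is independent of I, with normal form 4*x_3**2 - 7*x_2 - 6*x_3 - 5.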